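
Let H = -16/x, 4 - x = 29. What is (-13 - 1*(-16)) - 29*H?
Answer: -389/25 ≈ -15.560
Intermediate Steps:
x = -25 (x = 4 - 1*29 = 4 - 29 = -25)
H = 16/25 (H = -16/(-25) = -16*(-1/25) = 16/25 ≈ 0.64000)
(-13 - 1*(-16)) - 29*H = (-13 - 1*(-16)) - 29*16/25 = (-13 + 16) - 464/25 = 3 - 464/25 = -389/25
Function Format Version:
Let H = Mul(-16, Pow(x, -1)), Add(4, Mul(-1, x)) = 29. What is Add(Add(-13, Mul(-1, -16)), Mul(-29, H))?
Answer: Rational(-389, 25) ≈ -15.560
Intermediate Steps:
x = -25 (x = Add(4, Mul(-1, 29)) = Add(4, -29) = -25)
H = Rational(16, 25) (H = Mul(-16, Pow(-25, -1)) = Mul(-16, Rational(-1, 25)) = Rational(16, 25) ≈ 0.64000)
Add(Add(-13, Mul(-1, -16)), Mul(-29, H)) = Add(Add(-13, Mul(-1, -16)), Mul(-29, Rational(16, 25))) = Add(Add(-13, 16), Rational(-464, 25)) = Add(3, Rational(-464, 25)) = Rational(-389, 25)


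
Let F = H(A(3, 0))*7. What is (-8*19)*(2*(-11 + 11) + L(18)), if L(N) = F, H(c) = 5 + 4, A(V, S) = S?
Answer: -9576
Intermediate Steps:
H(c) = 9
F = 63 (F = 9*7 = 63)
L(N) = 63
(-8*19)*(2*(-11 + 11) + L(18)) = (-8*19)*(2*(-11 + 11) + 63) = -152*(2*0 + 63) = -152*(0 + 63) = -152*63 = -9576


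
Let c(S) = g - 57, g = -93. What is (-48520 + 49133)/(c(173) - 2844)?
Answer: -613/2994 ≈ -0.20474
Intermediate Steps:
c(S) = -150 (c(S) = -93 - 57 = -150)
(-48520 + 49133)/(c(173) - 2844) = (-48520 + 49133)/(-150 - 2844) = 613/(-2994) = 613*(-1/2994) = -613/2994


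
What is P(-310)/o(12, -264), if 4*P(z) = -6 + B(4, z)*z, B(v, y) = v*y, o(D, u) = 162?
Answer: 192197/324 ≈ 593.20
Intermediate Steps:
P(z) = -3/2 + z**2 (P(z) = (-6 + (4*z)*z)/4 = (-6 + 4*z**2)/4 = -3/2 + z**2)
P(-310)/o(12, -264) = (-3/2 + (-310)**2)/162 = (-3/2 + 96100)*(1/162) = (192197/2)*(1/162) = 192197/324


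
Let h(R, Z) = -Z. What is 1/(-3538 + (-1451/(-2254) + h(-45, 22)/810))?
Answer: -912870/3229171199 ≈ -0.00028269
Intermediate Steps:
1/(-3538 + (-1451/(-2254) + h(-45, 22)/810)) = 1/(-3538 + (-1451/(-2254) - 1*22/810)) = 1/(-3538 + (-1451*(-1/2254) - 22*1/810)) = 1/(-3538 + (1451/2254 - 11/405)) = 1/(-3538 + 562861/912870) = 1/(-3229171199/912870) = -912870/3229171199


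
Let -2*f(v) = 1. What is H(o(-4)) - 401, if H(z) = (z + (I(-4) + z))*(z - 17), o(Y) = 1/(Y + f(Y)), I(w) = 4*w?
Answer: -9541/81 ≈ -117.79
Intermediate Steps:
f(v) = -1/2 (f(v) = -1/2*1 = -1/2)
o(Y) = 1/(-1/2 + Y) (o(Y) = 1/(Y - 1/2) = 1/(-1/2 + Y))
H(z) = (-17 + z)*(-16 + 2*z) (H(z) = (z + (4*(-4) + z))*(z - 17) = (z + (-16 + z))*(-17 + z) = (-16 + 2*z)*(-17 + z) = (-17 + z)*(-16 + 2*z))
H(o(-4)) - 401 = (272 - 100/(-1 + 2*(-4)) + 2*(2/(-1 + 2*(-4)))**2) - 401 = (272 - 100/(-1 - 8) + 2*(2/(-1 - 8))**2) - 401 = (272 - 100/(-9) + 2*(2/(-9))**2) - 401 = (272 - 100*(-1)/9 + 2*(2*(-1/9))**2) - 401 = (272 - 50*(-2/9) + 2*(-2/9)**2) - 401 = (272 + 100/9 + 2*(4/81)) - 401 = (272 + 100/9 + 8/81) - 401 = 22940/81 - 401 = -9541/81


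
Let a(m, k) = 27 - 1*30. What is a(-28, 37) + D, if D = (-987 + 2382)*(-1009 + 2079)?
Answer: 1492647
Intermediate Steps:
a(m, k) = -3 (a(m, k) = 27 - 30 = -3)
D = 1492650 (D = 1395*1070 = 1492650)
a(-28, 37) + D = -3 + 1492650 = 1492647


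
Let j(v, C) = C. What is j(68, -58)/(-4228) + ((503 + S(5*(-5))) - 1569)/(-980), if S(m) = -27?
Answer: 167073/147980 ≈ 1.1290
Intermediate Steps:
j(68, -58)/(-4228) + ((503 + S(5*(-5))) - 1569)/(-980) = -58/(-4228) + ((503 - 27) - 1569)/(-980) = -58*(-1/4228) + (476 - 1569)*(-1/980) = 29/2114 - 1093*(-1/980) = 29/2114 + 1093/980 = 167073/147980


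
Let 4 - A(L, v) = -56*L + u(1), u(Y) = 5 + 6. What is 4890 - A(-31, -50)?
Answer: 6633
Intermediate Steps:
u(Y) = 11
A(L, v) = -7 + 56*L (A(L, v) = 4 - (-56*L + 11) = 4 - (11 - 56*L) = 4 + (-11 + 56*L) = -7 + 56*L)
4890 - A(-31, -50) = 4890 - (-7 + 56*(-31)) = 4890 - (-7 - 1736) = 4890 - 1*(-1743) = 4890 + 1743 = 6633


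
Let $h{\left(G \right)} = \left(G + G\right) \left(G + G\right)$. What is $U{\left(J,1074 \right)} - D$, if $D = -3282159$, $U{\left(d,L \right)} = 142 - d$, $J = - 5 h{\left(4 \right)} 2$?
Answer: $3282941$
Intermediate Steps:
$h{\left(G \right)} = 4 G^{2}$ ($h{\left(G \right)} = 2 G 2 G = 4 G^{2}$)
$J = -640$ ($J = - 5 \cdot 4 \cdot 4^{2} \cdot 2 = - 5 \cdot 4 \cdot 16 \cdot 2 = \left(-5\right) 64 \cdot 2 = \left(-320\right) 2 = -640$)
$U{\left(J,1074 \right)} - D = \left(142 - -640\right) - -3282159 = \left(142 + 640\right) + 3282159 = 782 + 3282159 = 3282941$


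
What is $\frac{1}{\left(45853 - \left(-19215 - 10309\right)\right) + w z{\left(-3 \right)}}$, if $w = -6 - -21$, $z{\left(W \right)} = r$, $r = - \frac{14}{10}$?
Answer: $\frac{1}{75356} \approx 1.327 \cdot 10^{-5}$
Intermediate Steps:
$r = - \frac{7}{5}$ ($r = \left(-14\right) \frac{1}{10} = - \frac{7}{5} \approx -1.4$)
$z{\left(W \right)} = - \frac{7}{5}$
$w = 15$ ($w = -6 + 21 = 15$)
$\frac{1}{\left(45853 - \left(-19215 - 10309\right)\right) + w z{\left(-3 \right)}} = \frac{1}{\left(45853 - \left(-19215 - 10309\right)\right) + 15 \left(- \frac{7}{5}\right)} = \frac{1}{\left(45853 - -29524\right) - 21} = \frac{1}{\left(45853 + 29524\right) - 21} = \frac{1}{75377 - 21} = \frac{1}{75356}$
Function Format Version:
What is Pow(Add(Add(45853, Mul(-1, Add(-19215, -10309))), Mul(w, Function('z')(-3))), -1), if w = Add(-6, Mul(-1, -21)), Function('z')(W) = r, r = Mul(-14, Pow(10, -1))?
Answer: Rational(1, 75356) ≈ 1.3270e-5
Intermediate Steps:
r = Rational(-7, 5) (r = Mul(-14, Rational(1, 10)) = Rational(-7, 5) ≈ -1.4000)
Function('z')(W) = Rational(-7, 5)
w = 15 (w = Add(-6, 21) = 15)
Pow(Add(Add(45853, Mul(-1, Add(-19215, -10309))), Mul(w, Function('z')(-3))), -1) = Pow(Add(Add(45853, Mul(-1, Add(-19215, -10309))), Mul(15, Rational(-7, 5))), -1) = Pow(Add(Add(45853, Mul(-1, -29524)), -21), -1) = Pow(Add(Add(45853, 29524), -21), -1) = Pow(Add(75377, -21), -1) = Pow(75356, -1) = Rational(1, 75356)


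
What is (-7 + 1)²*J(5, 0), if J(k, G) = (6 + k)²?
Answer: 4356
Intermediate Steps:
(-7 + 1)²*J(5, 0) = (-7 + 1)²*(6 + 5)² = (-6)²*11² = 36*121 = 4356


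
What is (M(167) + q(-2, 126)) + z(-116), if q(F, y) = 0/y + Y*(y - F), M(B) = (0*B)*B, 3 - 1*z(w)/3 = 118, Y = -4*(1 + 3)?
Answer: -2393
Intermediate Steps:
Y = -16 (Y = -4*4 = -16)
z(w) = -345 (z(w) = 9 - 3*118 = 9 - 354 = -345)
M(B) = 0 (M(B) = 0*B = 0)
q(F, y) = -16*y + 16*F (q(F, y) = 0/y - 16*(y - F) = 0 + (-16*y + 16*F) = -16*y + 16*F)
(M(167) + q(-2, 126)) + z(-116) = (0 + (-16*126 + 16*(-2))) - 345 = (0 + (-2016 - 32)) - 345 = (0 - 2048) - 345 = -2048 - 345 = -2393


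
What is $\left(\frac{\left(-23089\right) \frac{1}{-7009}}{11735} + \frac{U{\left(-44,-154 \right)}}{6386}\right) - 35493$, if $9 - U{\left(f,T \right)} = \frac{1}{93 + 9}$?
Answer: $- \frac{1901563918882691477}{53575747593780} \approx -35493.0$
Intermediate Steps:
$U{\left(f,T \right)} = \frac{917}{102}$ ($U{\left(f,T \right)} = 9 - \frac{1}{93 + 9} = 9 - \frac{1}{102} = \frac{917}{102}$)
$\left(\frac{\left(-23089\right) \frac{1}{-7009}}{11735} + \frac{U{\left(-44,-154 \right)}}{6386}\right) - 35493 = \left(\frac{\left(-23089\right) \frac{1}{-7009}}{11735} + \frac{917}{102 \cdot 6386}\right) - 35493 = \left(\left(-23089\right) \left(- \frac{1}{7009}\right) \frac{1}{11735} + \frac{917}{102} \cdot \frac{1}{6386}\right) - 35493 = \left(\frac{23089}{7009} \cdot \frac{1}{11735} + \frac{917}{651372}\right) - 35493 = \left(\frac{23089}{82250615} + \frac{917}{651372}\right) - 35493 = \frac{90463342063}{53575747593780} - 35493 = - \frac{1901563918882691477}{53575747593780}$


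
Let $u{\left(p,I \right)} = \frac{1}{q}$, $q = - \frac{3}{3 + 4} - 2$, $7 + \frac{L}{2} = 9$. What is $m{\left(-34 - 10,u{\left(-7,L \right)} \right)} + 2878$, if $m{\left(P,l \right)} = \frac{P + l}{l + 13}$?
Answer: $\frac{615137}{214} \approx 2874.5$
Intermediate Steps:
$L = 4$ ($L = -14 + 2 \cdot 9 = -14 + 18 = 4$)
$q = - \frac{17}{7}$ ($q = - \frac{3}{7} - 2 = - \frac{17}{7} \approx -2.4286$)
$u{\left(p,I \right)} = - \frac{7}{17}$ ($u{\left(p,I \right)} = \frac{1}{- \frac{17}{7}} = - \frac{7}{17}$)
$m{\left(P,l \right)} = \frac{P + l}{13 + l}$
$m{\left(-34 - 10,u{\left(-7,L \right)} \right)} + 2878 = \frac{\left(-34 - 10\right) - \frac{7}{17}}{13 - \frac{7}{17}} + 2878 = \frac{-44 - \frac{7}{17}}{\frac{214}{17}} + 2878 = \frac{17}{214} \left(- \frac{755}{17}\right) + 2878 = - \frac{755}{214} + 2878 = \frac{615137}{214}$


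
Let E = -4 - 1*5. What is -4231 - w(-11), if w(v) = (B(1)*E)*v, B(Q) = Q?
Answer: -4330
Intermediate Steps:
E = -9 (E = -4 - 5 = -9)
w(v) = -9*v (w(v) = (1*(-9))*v = -9*v)
-4231 - w(-11) = -4231 - (-9)*(-11) = -4231 - 1*99 = -4231 - 99 = -4330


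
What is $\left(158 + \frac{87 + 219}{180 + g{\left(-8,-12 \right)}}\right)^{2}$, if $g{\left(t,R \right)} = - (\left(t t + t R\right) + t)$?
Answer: $\frac{5593225}{196} \approx 28537.0$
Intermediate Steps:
$g{\left(t,R \right)} = - t - t^{2} - R t$ ($g{\left(t,R \right)} = - (\left(t^{2} + R t\right) + t) = - (t + t^{2} + R t) = - t - t^{2} - R t$)
$\left(158 + \frac{87 + 219}{180 + g{\left(-8,-12 \right)}}\right)^{2} = \left(158 + \frac{87 + 219}{180 - - 8 \left(1 - 12 - 8\right)}\right)^{2} = \left(158 + \frac{306}{180 - \left(-8\right) \left(-19\right)}\right)^{2} = \left(158 + \frac{306}{180 - 152}\right)^{2} = \left(158 + \frac{306}{28}\right)^{2} = \left(158 + 306 \cdot \frac{1}{28}\right)^{2} = \left(158 + \frac{153}{14}\right)^{2} = \left(\frac{2365}{14}\right)^{2} = \frac{5593225}{196}$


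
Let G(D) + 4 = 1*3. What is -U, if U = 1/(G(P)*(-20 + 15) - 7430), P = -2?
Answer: 1/7425 ≈ 0.00013468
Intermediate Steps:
G(D) = -1 (G(D) = -4 + 1*3 = -4 + 3 = -1)
U = -1/7425 (U = 1/(-(-20 + 15) - 7430) = 1/(-1*(-5) - 7430) = 1/(5 - 7430) = 1/(-7425) = -1/7425 ≈ -0.00013468)
-U = -1*(-1/7425) = 1/7425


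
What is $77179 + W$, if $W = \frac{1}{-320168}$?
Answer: $\frac{24710246071}{320168} \approx 77179.0$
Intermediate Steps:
$W = - \frac{1}{320168} \approx -3.1234 \cdot 10^{-6}$
$77179 + W = 77179 - \frac{1}{320168} = \frac{24710246071}{320168}$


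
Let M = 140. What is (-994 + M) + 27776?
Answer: 26922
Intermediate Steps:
(-994 + M) + 27776 = (-994 + 140) + 27776 = -854 + 27776 = 26922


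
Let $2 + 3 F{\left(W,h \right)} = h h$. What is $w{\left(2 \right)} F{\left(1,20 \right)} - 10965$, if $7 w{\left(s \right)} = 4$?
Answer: $- \frac{228673}{21} \approx -10889.0$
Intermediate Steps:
$F{\left(W,h \right)} = - \frac{2}{3} + \frac{h^{2}}{3}$ ($F{\left(W,h \right)} = - \frac{2}{3} + \frac{h h}{3} = - \frac{2}{3} + \frac{h^{2}}{3}$)
$w{\left(s \right)} = \frac{4}{7}$ ($w{\left(s \right)} = \frac{1}{7} \cdot 4 = \frac{4}{7}$)
$w{\left(2 \right)} F{\left(1,20 \right)} - 10965 = \frac{4 \left(- \frac{2}{3} + \frac{20^{2}}{3}\right)}{7} - 10965 = \frac{4 \left(- \frac{2}{3} + \frac{1}{3} \cdot 400\right)}{7} - 10965 = \frac{4 \left(- \frac{2}{3} + \frac{400}{3}\right)}{7} - 10965 = \frac{4}{7} \cdot \frac{398}{3} - 10965 = \frac{1592}{21} - 10965 = - \frac{228673}{21}$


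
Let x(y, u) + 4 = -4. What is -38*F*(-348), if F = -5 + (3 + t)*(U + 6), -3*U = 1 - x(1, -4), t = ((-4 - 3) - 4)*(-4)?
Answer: 1798464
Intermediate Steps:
x(y, u) = -8 (x(y, u) = -4 - 4 = -8)
t = 44 (t = (-7 - 4)*(-4) = -11*(-4) = 44)
U = -3 (U = -(1 - 1*(-8))/3 = -(1 + 8)/3 = -⅓*9 = -3)
F = 136 (F = -5 + (3 + 44)*(-3 + 6) = -5 + 47*3 = -5 + 141 = 136)
-38*F*(-348) = -38*136*(-348) = -5168*(-348) = 1798464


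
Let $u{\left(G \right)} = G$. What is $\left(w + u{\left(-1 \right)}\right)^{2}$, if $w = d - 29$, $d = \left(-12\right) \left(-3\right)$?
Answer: $36$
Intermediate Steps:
$d = 36$
$w = 7$ ($w = 36 - 29 = 7$)
$\left(w + u{\left(-1 \right)}\right)^{2} = \left(7 - 1\right)^{2} = 6^{2} = 36$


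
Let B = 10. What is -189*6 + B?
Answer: -1124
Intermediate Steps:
-189*6 + B = -189*6 + 10 = -1134 + 10 = -1124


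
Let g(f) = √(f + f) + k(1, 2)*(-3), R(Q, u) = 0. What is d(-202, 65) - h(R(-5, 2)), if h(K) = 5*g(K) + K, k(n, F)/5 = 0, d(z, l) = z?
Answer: -202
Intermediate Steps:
k(n, F) = 0 (k(n, F) = 5*0 = 0)
g(f) = √2*√f (g(f) = √(f + f) + 0*(-3) = √(2*f) + 0 = √2*√f + 0 = √2*√f)
h(K) = K + 5*√2*√K (h(K) = 5*(√2*√K) + K = 5*√2*√K + K = K + 5*√2*√K)
d(-202, 65) - h(R(-5, 2)) = -202 - (0 + 5*√2*√0) = -202 - (0 + 5*√2*0) = -202 - (0 + 0) = -202 - 1*0 = -202 + 0 = -202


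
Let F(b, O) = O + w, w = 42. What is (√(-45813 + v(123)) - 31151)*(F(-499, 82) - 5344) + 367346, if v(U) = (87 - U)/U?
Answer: 162975566 - 15660*I*√8556905/41 ≈ 1.6298e+8 - 1.1173e+6*I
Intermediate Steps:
v(U) = (87 - U)/U
F(b, O) = 42 + O (F(b, O) = O + 42 = 42 + O)
(√(-45813 + v(123)) - 31151)*(F(-499, 82) - 5344) + 367346 = (√(-45813 + (87 - 1*123)/123) - 31151)*((42 + 82) - 5344) + 367346 = (√(-45813 + (87 - 123)/123) - 31151)*(124 - 5344) + 367346 = (√(-45813 + (1/123)*(-36)) - 31151)*(-5220) + 367346 = (√(-45813 - 12/41) - 31151)*(-5220) + 367346 = (√(-1878345/41) - 31151)*(-5220) + 367346 = (3*I*√8556905/41 - 31151)*(-5220) + 367346 = (-31151 + 3*I*√8556905/41)*(-5220) + 367346 = (162608220 - 15660*I*√8556905/41) + 367346 = 162975566 - 15660*I*√8556905/41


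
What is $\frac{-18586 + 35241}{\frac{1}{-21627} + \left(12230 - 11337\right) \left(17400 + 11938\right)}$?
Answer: $\frac{360197685}{566602182917} \approx 0.00063572$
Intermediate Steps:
$\frac{-18586 + 35241}{\frac{1}{-21627} + \left(12230 - 11337\right) \left(17400 + 11938\right)} = \frac{16655}{- \frac{1}{21627} + 893 \cdot 29338} = \frac{16655}{- \frac{1}{21627} + 26198834} = \frac{16655}{\frac{566602182917}{21627}} = 16655 \cdot \frac{21627}{566602182917} = \frac{360197685}{566602182917}$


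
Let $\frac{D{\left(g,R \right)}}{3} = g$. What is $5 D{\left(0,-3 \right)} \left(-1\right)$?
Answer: $0$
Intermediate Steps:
$D{\left(g,R \right)} = 3 g$
$5 D{\left(0,-3 \right)} \left(-1\right) = 5 \cdot 3 \cdot 0 \left(-1\right) = 5 \cdot 0 \left(-1\right) = 0 \left(-1\right) = 0$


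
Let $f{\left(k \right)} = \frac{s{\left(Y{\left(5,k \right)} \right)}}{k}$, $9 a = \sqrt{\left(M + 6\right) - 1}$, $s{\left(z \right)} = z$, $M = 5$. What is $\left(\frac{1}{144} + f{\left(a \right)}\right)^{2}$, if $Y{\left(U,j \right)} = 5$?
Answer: $\frac{4199041}{20736} + \frac{\sqrt{10}}{16} \approx 202.7$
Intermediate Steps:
$a = \frac{\sqrt{10}}{9}$ ($a = \frac{\sqrt{\left(5 + 6\right) - 1}}{9} = \frac{\sqrt{11 - 1}}{9} = \frac{\sqrt{10}}{9} \approx 0.35136$)
$f{\left(k \right)} = \frac{5}{k}$
$\left(\frac{1}{144} + f{\left(a \right)}\right)^{2} = \left(\frac{1}{144} + \frac{5}{\frac{1}{9} \sqrt{10}}\right)^{2} = \left(\frac{1}{144} + 5 \frac{9 \sqrt{10}}{10}\right)^{2} = \left(\frac{1}{144} + \frac{9 \sqrt{10}}{2}\right)^{2}$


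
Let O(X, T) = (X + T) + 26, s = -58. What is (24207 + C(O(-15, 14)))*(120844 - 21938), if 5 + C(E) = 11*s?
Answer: 2330620984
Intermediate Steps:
O(X, T) = 26 + T + X (O(X, T) = (T + X) + 26 = 26 + T + X)
C(E) = -643 (C(E) = -5 + 11*(-58) = -5 - 638 = -643)
(24207 + C(O(-15, 14)))*(120844 - 21938) = (24207 - 643)*(120844 - 21938) = 23564*98906 = 2330620984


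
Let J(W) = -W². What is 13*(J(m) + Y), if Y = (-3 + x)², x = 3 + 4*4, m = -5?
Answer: 3003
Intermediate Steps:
x = 19 (x = 3 + 16 = 19)
Y = 256 (Y = (-3 + 19)² = 16² = 256)
13*(J(m) + Y) = 13*(-1*(-5)² + 256) = 13*(-1*25 + 256) = 13*(-25 + 256) = 13*231 = 3003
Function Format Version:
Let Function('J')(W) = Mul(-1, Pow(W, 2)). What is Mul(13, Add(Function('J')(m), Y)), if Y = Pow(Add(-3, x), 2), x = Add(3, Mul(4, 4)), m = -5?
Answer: 3003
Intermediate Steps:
x = 19 (x = Add(3, 16) = 19)
Y = 256 (Y = Pow(Add(-3, 19), 2) = Pow(16, 2) = 256)
Mul(13, Add(Function('J')(m), Y)) = Mul(13, Add(Mul(-1, Pow(-5, 2)), 256)) = Mul(13, Add(Mul(-1, 25), 256)) = Mul(13, Add(-25, 256)) = Mul(13, 231) = 3003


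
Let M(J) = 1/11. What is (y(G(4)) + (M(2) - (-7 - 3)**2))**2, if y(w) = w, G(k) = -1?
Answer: 1232100/121 ≈ 10183.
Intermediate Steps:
M(J) = 1/11
(y(G(4)) + (M(2) - (-7 - 3)**2))**2 = (-1 + (1/11 - (-7 - 3)**2))**2 = (-1 + (1/11 - 1*(-10)**2))**2 = (-1 + (1/11 - 1*100))**2 = (-1 + (1/11 - 100))**2 = (-1 - 1099/11)**2 = (-1110/11)**2 = 1232100/121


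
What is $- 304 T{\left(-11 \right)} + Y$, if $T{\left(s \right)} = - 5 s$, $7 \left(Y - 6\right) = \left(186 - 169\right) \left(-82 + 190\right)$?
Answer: $- \frac{115162}{7} \approx -16452.0$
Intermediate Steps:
$Y = \frac{1878}{7}$ ($Y = 6 + \frac{\left(186 - 169\right) \left(-82 + 190\right)}{7} = 6 + \frac{17 \cdot 108}{7} = 6 + \frac{1}{7} \cdot 1836 = 6 + \frac{1836}{7} = \frac{1878}{7} \approx 268.29$)
$- 304 T{\left(-11 \right)} + Y = - 304 \left(\left(-5\right) \left(-11\right)\right) + \frac{1878}{7} = \left(-304\right) 55 + \frac{1878}{7} = -16720 + \frac{1878}{7} = - \frac{115162}{7}$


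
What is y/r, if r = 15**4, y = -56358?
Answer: -6262/5625 ≈ -1.1132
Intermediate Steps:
r = 50625
y/r = -56358/50625 = -56358*1/50625 = -6262/5625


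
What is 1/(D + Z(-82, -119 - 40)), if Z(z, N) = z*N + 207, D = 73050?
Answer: 1/86295 ≈ 1.1588e-5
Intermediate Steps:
Z(z, N) = 207 + N*z (Z(z, N) = N*z + 207 = 207 + N*z)
1/(D + Z(-82, -119 - 40)) = 1/(73050 + (207 + (-119 - 40)*(-82))) = 1/(73050 + (207 - 159*(-82))) = 1/(73050 + (207 + 13038)) = 1/(73050 + 13245) = 1/86295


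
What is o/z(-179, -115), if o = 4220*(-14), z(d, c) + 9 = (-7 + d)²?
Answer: -8440/4941 ≈ -1.7082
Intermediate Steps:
z(d, c) = -9 + (-7 + d)²
o = -59080
o/z(-179, -115) = -59080/(-9 + (-7 - 179)²) = -59080/(-9 + (-186)²) = -59080/(-9 + 34596) = -59080/34587 = -59080*1/34587 = -8440/4941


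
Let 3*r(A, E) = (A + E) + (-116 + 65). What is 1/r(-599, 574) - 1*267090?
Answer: -20298843/76 ≈ -2.6709e+5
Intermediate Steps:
r(A, E) = -17 + A/3 + E/3 (r(A, E) = ((A + E) + (-116 + 65))/3 = ((A + E) - 51)/3 = (-51 + A + E)/3 = -17 + A/3 + E/3)
1/r(-599, 574) - 1*267090 = 1/(-17 + (1/3)*(-599) + (1/3)*574) - 1*267090 = 1/(-17 - 599/3 + 574/3) - 267090 = 1/(-76/3) - 267090 = -3/76 - 267090 = -20298843/76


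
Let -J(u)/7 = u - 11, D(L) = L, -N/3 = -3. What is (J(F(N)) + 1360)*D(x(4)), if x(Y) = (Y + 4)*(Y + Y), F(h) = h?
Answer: 87936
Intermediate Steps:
N = 9 (N = -3*(-3) = 9)
x(Y) = 2*Y*(4 + Y) (x(Y) = (4 + Y)*(2*Y) = 2*Y*(4 + Y))
J(u) = 77 - 7*u (J(u) = -7*(u - 11) = -7*(-11 + u) = 77 - 7*u)
(J(F(N)) + 1360)*D(x(4)) = ((77 - 7*9) + 1360)*(2*4*(4 + 4)) = ((77 - 63) + 1360)*(2*4*8) = (14 + 1360)*64 = 1374*64 = 87936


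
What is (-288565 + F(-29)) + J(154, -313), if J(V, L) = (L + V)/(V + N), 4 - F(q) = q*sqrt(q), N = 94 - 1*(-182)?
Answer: -124081389/430 + 29*I*sqrt(29) ≈ -2.8856e+5 + 156.17*I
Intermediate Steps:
N = 276 (N = 94 + 182 = 276)
F(q) = 4 - q**(3/2) (F(q) = 4 - q*sqrt(q) = 4 - q**(3/2))
J(V, L) = (L + V)/(276 + V) (J(V, L) = (L + V)/(V + 276) = (L + V)/(276 + V))
(-288565 + F(-29)) + J(154, -313) = (-288565 + (4 - (-29)**(3/2))) + (-313 + 154)/(276 + 154) = (-288565 + (4 - (-29)*I*sqrt(29))) - 159/430 = (-288565 + (4 + 29*I*sqrt(29))) + (1/430)*(-159) = (-288561 + 29*I*sqrt(29)) - 159/430 = -124081389/430 + 29*I*sqrt(29)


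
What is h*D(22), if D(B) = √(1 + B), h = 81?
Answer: 81*√23 ≈ 388.46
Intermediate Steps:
h*D(22) = 81*√(1 + 22) = 81*√23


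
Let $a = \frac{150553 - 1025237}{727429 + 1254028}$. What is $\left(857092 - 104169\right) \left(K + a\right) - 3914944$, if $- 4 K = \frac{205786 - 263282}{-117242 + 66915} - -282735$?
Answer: $- \frac{21230110062101478540971}{398883145756} \approx -5.3224 \cdot 10^{10}$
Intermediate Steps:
$a = - \frac{874684}{1981457} \approx -0.44143$
$K = - \frac{14229261841}{201308}$ ($K = - \frac{\frac{205786 - 263282}{-117242 + 66915} - -282735}{4} = - \frac{- \frac{57496}{-50327} + 282735}{4} = - \frac{\left(-57496\right) \left(- \frac{1}{50327}\right) + 282735}{4} = - \frac{\frac{57496}{50327} + 282735}{4} = \left(- \frac{1}{4}\right) \frac{14229261841}{50327} = - \frac{14229261841}{201308} \approx -70684.0$)
$\left(857092 - 104169\right) \left(K + a\right) - 3914944 = \left(857092 - 104169\right) \left(- \frac{14229261841}{201308} - \frac{874684}{1981457}\right) - 3914944 = 752923 \left(- \frac{28194846560569009}{398883145756}\right) - 3914944 = - \frac{21228548456923299963307}{398883145756} - 3914944 = - \frac{21230110062101478540971}{398883145756}$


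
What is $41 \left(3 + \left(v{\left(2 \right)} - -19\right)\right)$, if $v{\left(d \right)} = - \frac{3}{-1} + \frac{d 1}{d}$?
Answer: $1066$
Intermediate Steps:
$v{\left(d \right)} = 4$ ($v{\left(d \right)} = \left(-3\right) \left(-1\right) + \frac{d}{d} = 3 + 1 = 4$)
$41 \left(3 + \left(v{\left(2 \right)} - -19\right)\right) = 41 \left(3 + \left(4 - -19\right)\right) = 41 \left(3 + \left(4 + 19\right)\right) = 41 \left(3 + 23\right) = 41 \cdot 26 = 1066$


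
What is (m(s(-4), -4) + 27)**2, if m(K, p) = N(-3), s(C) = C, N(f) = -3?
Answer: 576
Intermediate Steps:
m(K, p) = -3
(m(s(-4), -4) + 27)**2 = (-3 + 27)**2 = 24**2 = 576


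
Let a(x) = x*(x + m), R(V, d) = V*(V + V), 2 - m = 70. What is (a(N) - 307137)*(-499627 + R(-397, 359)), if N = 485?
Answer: 19343028828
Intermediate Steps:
m = -68 (m = 2 - 1*70 = 2 - 70 = -68)
R(V, d) = 2*V**2 (R(V, d) = V*(2*V) = 2*V**2)
a(x) = x*(-68 + x) (a(x) = x*(x - 68) = x*(-68 + x))
(a(N) - 307137)*(-499627 + R(-397, 359)) = (485*(-68 + 485) - 307137)*(-499627 + 2*(-397)**2) = (485*417 - 307137)*(-499627 + 2*157609) = (202245 - 307137)*(-499627 + 315218) = -104892*(-184409) = 19343028828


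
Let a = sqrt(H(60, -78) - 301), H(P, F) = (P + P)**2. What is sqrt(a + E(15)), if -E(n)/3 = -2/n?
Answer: sqrt(10 + 25*sqrt(14099))/5 ≈ 10.915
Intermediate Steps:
E(n) = 6/n (E(n) = -(-6)/n = 6/n)
H(P, F) = 4*P**2 (H(P, F) = (2*P)**2 = 4*P**2)
a = sqrt(14099) (a = sqrt(4*60**2 - 301) = sqrt(4*3600 - 301) = sqrt(14400 - 301) = sqrt(14099) ≈ 118.74)
sqrt(a + E(15)) = sqrt(sqrt(14099) + 6/15) = sqrt(sqrt(14099) + 6*(1/15)) = sqrt(sqrt(14099) + 2/5) = sqrt(2/5 + sqrt(14099))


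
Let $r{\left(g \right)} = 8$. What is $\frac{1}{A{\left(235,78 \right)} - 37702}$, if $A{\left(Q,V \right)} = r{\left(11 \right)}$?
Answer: $- \frac{1}{37694} \approx -2.6529 \cdot 10^{-5}$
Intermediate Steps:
$A{\left(Q,V \right)} = 8$
$\frac{1}{A{\left(235,78 \right)} - 37702} = \frac{1}{8 - 37702} = \frac{1}{-37694} = - \frac{1}{37694}$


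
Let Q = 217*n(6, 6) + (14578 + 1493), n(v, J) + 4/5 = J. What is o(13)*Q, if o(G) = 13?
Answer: 1117961/5 ≈ 2.2359e+5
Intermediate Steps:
n(v, J) = -⅘ + J
Q = 85997/5 (Q = 217*(-⅘ + 6) + (14578 + 1493) = 217*(26/5) + 16071 = 5642/5 + 16071 = 85997/5 ≈ 17199.)
o(13)*Q = 13*(85997/5) = 1117961/5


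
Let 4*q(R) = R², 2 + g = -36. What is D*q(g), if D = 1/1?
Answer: 361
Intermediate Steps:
g = -38 (g = -2 - 36 = -38)
D = 1
q(R) = R²/4
D*q(g) = 1*((¼)*(-38)²) = 1*((¼)*1444) = 1*361 = 361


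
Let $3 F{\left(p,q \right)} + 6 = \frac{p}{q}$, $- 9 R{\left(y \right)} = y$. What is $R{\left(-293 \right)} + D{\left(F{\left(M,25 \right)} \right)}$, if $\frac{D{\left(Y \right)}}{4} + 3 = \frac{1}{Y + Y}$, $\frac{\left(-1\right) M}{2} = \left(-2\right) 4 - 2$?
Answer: $\frac{2270}{117} \approx 19.402$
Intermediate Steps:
$R{\left(y \right)} = - \frac{y}{9}$
$M = 20$ ($M = - 2 \left(\left(-2\right) 4 - 2\right) = - 2 \left(-8 - 2\right) = \left(-2\right) \left(-10\right) = 20$)
$F{\left(p,q \right)} = -2 + \frac{p}{3 q}$ ($F{\left(p,q \right)} = -2 + \frac{p \frac{1}{q}}{3} = -2 + \frac{p}{3 q}$)
$D{\left(Y \right)} = -12 + \frac{2}{Y}$ ($D{\left(Y \right)} = -12 + \frac{4}{Y + Y} = -12 + \frac{4}{2 Y} = -12 + 4 \frac{1}{2 Y} = -12 + \frac{2}{Y}$)
$R{\left(-293 \right)} + D{\left(F{\left(M,25 \right)} \right)} = \left(- \frac{1}{9}\right) \left(-293\right) - \left(12 - \frac{2}{-2 + \frac{1}{3} \cdot 20 \cdot \frac{1}{25}}\right) = \frac{293}{9} - \left(12 - \frac{2}{-2 + \frac{1}{3} \cdot 20 \cdot \frac{1}{25}}\right) = \frac{293}{9} - \left(12 - \frac{2}{-2 + \frac{4}{15}}\right) = \frac{293}{9} - \left(12 - \frac{2}{- \frac{26}{15}}\right) = \frac{293}{9} + \left(-12 + 2 \left(- \frac{15}{26}\right)\right) = \frac{293}{9} - \frac{171}{13} = \frac{2270}{117}$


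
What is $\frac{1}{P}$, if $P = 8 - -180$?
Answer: $\frac{1}{188} \approx 0.0053191$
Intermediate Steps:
$P = 188$ ($P = 8 + 180 = 188$)
$\frac{1}{P} = \frac{1}{188}$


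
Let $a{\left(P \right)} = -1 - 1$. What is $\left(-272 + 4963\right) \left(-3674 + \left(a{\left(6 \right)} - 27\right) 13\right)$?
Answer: $-19003241$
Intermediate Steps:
$a{\left(P \right)} = -2$ ($a{\left(P \right)} = -1 - 1 = -2$)
$\left(-272 + 4963\right) \left(-3674 + \left(a{\left(6 \right)} - 27\right) 13\right) = \left(-272 + 4963\right) \left(-3674 + \left(-2 - 27\right) 13\right) = 4691 \left(-3674 - 377\right) = 4691 \left(-4051\right) = -19003241$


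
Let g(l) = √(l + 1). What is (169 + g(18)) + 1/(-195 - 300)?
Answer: 83654/495 + √19 ≈ 173.36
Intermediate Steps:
g(l) = √(1 + l)
(169 + g(18)) + 1/(-195 - 300) = (169 + √(1 + 18)) + 1/(-195 - 300) = (169 + √19) + 1/(-495) = (169 + √19) - 1/495 = 83654/495 + √19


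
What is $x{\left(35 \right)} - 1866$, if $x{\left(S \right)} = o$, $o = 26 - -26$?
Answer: $-1814$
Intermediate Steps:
$o = 52$ ($o = 26 + 26 = 52$)
$x{\left(S \right)} = 52$
$x{\left(35 \right)} - 1866 = 52 - 1866 = -1814$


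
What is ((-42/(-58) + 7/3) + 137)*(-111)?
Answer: -450845/29 ≈ -15546.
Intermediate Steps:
((-42/(-58) + 7/3) + 137)*(-111) = ((-42*(-1/58) + 7*(⅓)) + 137)*(-111) = ((21/29 + 7/3) + 137)*(-111) = (266/87 + 137)*(-111) = (12185/87)*(-111) = -450845/29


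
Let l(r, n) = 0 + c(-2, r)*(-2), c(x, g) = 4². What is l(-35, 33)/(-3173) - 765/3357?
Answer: -257769/1183529 ≈ -0.21780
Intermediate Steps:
c(x, g) = 16
l(r, n) = -32 (l(r, n) = 0 + 16*(-2) = 0 - 32 = -32)
l(-35, 33)/(-3173) - 765/3357 = -32/(-3173) - 765/3357 = -32*(-1/3173) - 765*1/3357 = 32/3173 - 85/373 = -257769/1183529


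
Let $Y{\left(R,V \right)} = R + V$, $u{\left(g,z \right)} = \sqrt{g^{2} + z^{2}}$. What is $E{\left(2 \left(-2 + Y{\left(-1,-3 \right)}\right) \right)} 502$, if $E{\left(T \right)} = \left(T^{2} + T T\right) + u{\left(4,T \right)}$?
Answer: $144576 + 2008 \sqrt{10} \approx 1.5093 \cdot 10^{5}$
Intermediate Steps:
$E{\left(T \right)} = \sqrt{16 + T^{2}} + 2 T^{2}$ ($E{\left(T \right)} = \left(T^{2} + T T\right) + \sqrt{4^{2} + T^{2}} = \left(T^{2} + T^{2}\right) + \sqrt{16 + T^{2}} = 2 T^{2} + \sqrt{16 + T^{2}} = \sqrt{16 + T^{2}} + 2 T^{2}$)
$E{\left(2 \left(-2 + Y{\left(-1,-3 \right)}\right) \right)} 502 = \left(\sqrt{16 + \left(2 \left(-2 - 4\right)\right)^{2}} + 2 \left(2 \left(-2 - 4\right)\right)^{2}\right) 502 = \left(\sqrt{16 + \left(2 \left(-6\right)\right)^{2}} + 2 \left(2 \left(-6\right)\right)^{2}\right) 502 = \left(\sqrt{16 + \left(-12\right)^{2}} + 2 \left(-12\right)^{2}\right) 502 = \left(\sqrt{16 + 144} + 2 \cdot 144\right) 502 = \left(\sqrt{160} + 288\right) 502 = \left(4 \sqrt{10} + 288\right) 502 = \left(288 + 4 \sqrt{10}\right) 502 = 144576 + 2008 \sqrt{10}$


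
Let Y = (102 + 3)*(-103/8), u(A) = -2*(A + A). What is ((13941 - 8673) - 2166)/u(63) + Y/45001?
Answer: -93289183/7560168 ≈ -12.340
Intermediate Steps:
u(A) = -4*A
Y = -10815/8 (Y = 105*(-103*⅛) = 105*(-103/8) = -10815/8 ≈ -1351.9)
((13941 - 8673) - 2166)/u(63) + Y/45001 = ((13941 - 8673) - 2166)/((-4*63)) - 10815/8/45001 = (5268 - 2166)/(-252) - 10815/8*1/45001 = 3102*(-1/252) - 10815/360008 = -517/42 - 10815/360008 = -93289183/7560168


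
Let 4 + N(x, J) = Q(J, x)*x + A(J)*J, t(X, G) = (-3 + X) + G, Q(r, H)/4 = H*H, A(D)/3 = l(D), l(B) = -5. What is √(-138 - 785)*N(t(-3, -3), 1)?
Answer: -2935*I*√923 ≈ -89168.0*I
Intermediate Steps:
A(D) = -15 (A(D) = 3*(-5) = -15)
Q(r, H) = 4*H² (Q(r, H) = 4*(H*H) = 4*H²)
t(X, G) = -3 + G + X
N(x, J) = -4 - 15*J + 4*x³ (N(x, J) = -4 + ((4*x²)*x - 15*J) = -4 + (4*x³ - 15*J) = -4 + (-15*J + 4*x³) = -4 - 15*J + 4*x³)
√(-138 - 785)*N(t(-3, -3), 1) = √(-138 - 785)*(-4 - 15*1 + 4*(-3 - 3 - 3)³) = √(-923)*(-4 - 15 + 4*(-9)³) = (I*√923)*(-4 - 15 + 4*(-729)) = (I*√923)*(-4 - 15 - 2916) = (I*√923)*(-2935) = -2935*I*√923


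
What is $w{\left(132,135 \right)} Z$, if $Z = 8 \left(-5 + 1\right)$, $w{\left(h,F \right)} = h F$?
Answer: $-570240$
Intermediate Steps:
$w{\left(h,F \right)} = F h$
$Z = -32$ ($Z = 8 \left(-4\right) = -32$)
$w{\left(132,135 \right)} Z = 135 \cdot 132 \left(-32\right) = 17820 \left(-32\right) = -570240$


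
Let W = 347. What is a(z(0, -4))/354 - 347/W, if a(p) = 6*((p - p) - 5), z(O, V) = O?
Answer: -64/59 ≈ -1.0847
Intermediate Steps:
a(p) = -30 (a(p) = 6*(0 - 5) = 6*(-5) = -30)
a(z(0, -4))/354 - 347/W = -30/354 - 347/347 = -30*1/354 - 347*1/347 = -5/59 - 1 = -64/59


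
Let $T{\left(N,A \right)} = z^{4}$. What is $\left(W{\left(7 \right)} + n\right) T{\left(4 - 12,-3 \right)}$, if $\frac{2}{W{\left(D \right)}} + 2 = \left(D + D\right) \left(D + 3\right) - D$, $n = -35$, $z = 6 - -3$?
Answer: $- \frac{30069063}{131} \approx -2.2953 \cdot 10^{5}$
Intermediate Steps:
$z = 9$ ($z = 6 + 3 = 9$)
$T{\left(N,A \right)} = 6561$ ($T{\left(N,A \right)} = 9^{4} = 6561$)
$W{\left(D \right)} = \frac{2}{-2 - D + 2 D \left(3 + D\right)}$ ($W{\left(D \right)} = \frac{2}{-2 - \left(D - \left(D + D\right) \left(D + 3\right)\right)} = \frac{2}{-2 - \left(D - 2 D \left(3 + D\right)\right)} = \frac{2}{-2 + \left(2 D \left(3 + D\right) - D\right)} = \frac{2}{-2 + \left(- D + 2 D \left(3 + D\right)\right)} = \frac{2}{-2 - D + 2 D \left(3 + D\right)}$)
$\left(W{\left(7 \right)} + n\right) T{\left(4 - 12,-3 \right)} = \left(\frac{2}{-2 + 2 \cdot 7^{2} + 5 \cdot 7} - 35\right) 6561 = \left(\frac{2}{-2 + 2 \cdot 49 + 35} - 35\right) 6561 = \left(\frac{2}{-2 + 98 + 35} - 35\right) 6561 = \left(\frac{2}{131} - 35\right) 6561 = \left(- \frac{4583}{131}\right) 6561 = - \frac{30069063}{131}$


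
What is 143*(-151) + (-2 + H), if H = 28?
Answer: -21567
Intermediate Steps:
143*(-151) + (-2 + H) = 143*(-151) + (-2 + 28) = -21593 + 26 = -21567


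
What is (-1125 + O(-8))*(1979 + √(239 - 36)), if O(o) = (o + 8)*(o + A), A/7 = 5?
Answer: -2226375 - 1125*√203 ≈ -2.2424e+6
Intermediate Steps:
A = 35 (A = 7*5 = 35)
O(o) = (8 + o)*(35 + o) (O(o) = (o + 8)*(o + 35) = (8 + o)*(35 + o))
(-1125 + O(-8))*(1979 + √(239 - 36)) = (-1125 + (280 + (-8)² + 43*(-8)))*(1979 + √(239 - 36)) = (-1125 + (280 + 64 - 344))*(1979 + √203) = (-1125 + 0)*(1979 + √203) = -1125*(1979 + √203) = -2226375 - 1125*√203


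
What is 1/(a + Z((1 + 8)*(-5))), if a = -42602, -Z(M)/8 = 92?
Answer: -1/43338 ≈ -2.3074e-5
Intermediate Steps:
Z(M) = -736 (Z(M) = -8*92 = -736)
1/(a + Z((1 + 8)*(-5))) = 1/(-42602 - 736) = 1/(-43338) = -1/43338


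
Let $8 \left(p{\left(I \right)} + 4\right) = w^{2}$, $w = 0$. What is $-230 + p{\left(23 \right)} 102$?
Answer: $-638$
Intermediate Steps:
$p{\left(I \right)} = -4$ ($p{\left(I \right)} = -4 + \frac{0^{2}}{8} = -4 + \frac{1}{8} \cdot 0 = -4 + 0 = -4$)
$-230 + p{\left(23 \right)} 102 = -230 - 408 = -638$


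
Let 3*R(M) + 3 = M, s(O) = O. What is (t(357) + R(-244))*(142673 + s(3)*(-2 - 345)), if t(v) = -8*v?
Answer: -1248486080/3 ≈ -4.1616e+8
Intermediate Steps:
R(M) = -1 + M/3
(t(357) + R(-244))*(142673 + s(3)*(-2 - 345)) = (-8*357 + (-1 + (1/3)*(-244)))*(142673 + 3*(-2 - 345)) = (-2856 + (-1 - 244/3))*(142673 + 3*(-347)) = (-2856 - 247/3)*(142673 - 1041) = -8815/3*141632 = -1248486080/3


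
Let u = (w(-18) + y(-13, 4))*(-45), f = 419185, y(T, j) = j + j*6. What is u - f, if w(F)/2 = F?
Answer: -418825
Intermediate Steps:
y(T, j) = 7*j (y(T, j) = j + 6*j = 7*j)
w(F) = 2*F
u = 360 (u = (2*(-18) + 7*4)*(-45) = (-36 + 28)*(-45) = -8*(-45) = 360)
u - f = 360 - 1*419185 = 360 - 419185 = -418825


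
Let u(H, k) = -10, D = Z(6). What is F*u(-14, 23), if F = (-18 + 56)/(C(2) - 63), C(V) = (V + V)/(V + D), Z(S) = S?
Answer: 152/25 ≈ 6.0800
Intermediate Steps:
D = 6
C(V) = 2*V/(6 + V) (C(V) = (V + V)/(V + 6) = (2*V)/(6 + V) = 2*V/(6 + V))
F = -76/125 (F = (-18 + 56)/(2*2/(6 + 2) - 63) = 38/(2*2/8 - 63) = 38/(2*2*(1/8) - 63) = 38/(1/2 - 63) = 38/(-125/2) = 38*(-2/125) = -76/125 ≈ -0.60800)
F*u(-14, 23) = -76/125*(-10) = 152/25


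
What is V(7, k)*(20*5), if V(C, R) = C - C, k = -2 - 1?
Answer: 0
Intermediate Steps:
k = -3
V(C, R) = 0
V(7, k)*(20*5) = 0*(20*5) = 0*100 = 0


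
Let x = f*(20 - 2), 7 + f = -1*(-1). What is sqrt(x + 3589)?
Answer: 59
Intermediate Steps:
f = -6 (f = -7 - 1*(-1) = -7 + 1 = -6)
x = -108 (x = -6*(20 - 2) = -6*18 = -108)
sqrt(x + 3589) = sqrt(-108 + 3589) = sqrt(3481) = 59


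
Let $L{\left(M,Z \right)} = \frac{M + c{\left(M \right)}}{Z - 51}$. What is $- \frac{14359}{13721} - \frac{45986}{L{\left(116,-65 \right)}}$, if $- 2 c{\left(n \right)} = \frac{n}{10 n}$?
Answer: $\frac{1463826163399}{31818999} \approx 46005.0$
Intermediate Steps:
$c{\left(n \right)} = - \frac{1}{20}$ ($c{\left(n \right)} = - \frac{n \frac{1}{10 n}}{2} = \left(- \frac{1}{2}\right) \frac{1}{10} = - \frac{1}{20}$)
$L{\left(M,Z \right)} = \frac{- \frac{1}{20} + M}{-51 + Z}$ ($L{\left(M,Z \right)} = \frac{M - \frac{1}{20}}{Z - 51} = \frac{- \frac{1}{20} + M}{-51 + Z}$)
$- \frac{14359}{13721} - \frac{45986}{L{\left(116,-65 \right)}} = - \frac{14359}{13721} - \frac{45986}{\frac{1}{-51 - 65} \left(- \frac{1}{20} + 116\right)} = \left(-14359\right) \frac{1}{13721} - \frac{45986}{\frac{1}{-116} \cdot \frac{2319}{20}} = - \frac{14359}{13721} - \frac{45986}{\left(- \frac{1}{116}\right) \frac{2319}{20}} = - \frac{14359}{13721} - \frac{45986}{- \frac{2319}{2320}} = - \frac{14359}{13721} - - \frac{106687520}{2319} = - \frac{14359}{13721} + \frac{106687520}{2319} = \frac{1463826163399}{31818999}$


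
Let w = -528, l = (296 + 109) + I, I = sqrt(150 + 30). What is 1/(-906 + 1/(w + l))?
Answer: -13543917/12270900241 + 6*sqrt(5)/12270900241 ≈ -0.0011037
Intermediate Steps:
I = 6*sqrt(5) (I = sqrt(180) = 6*sqrt(5) ≈ 13.416)
l = 405 + 6*sqrt(5) (l = (296 + 109) + 6*sqrt(5) = 405 + 6*sqrt(5) ≈ 418.42)
1/(-906 + 1/(w + l)) = 1/(-906 + 1/(-528 + (405 + 6*sqrt(5)))) = 1/(-906 + 1/(-123 + 6*sqrt(5)))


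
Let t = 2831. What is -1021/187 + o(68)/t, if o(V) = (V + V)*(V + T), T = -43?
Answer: -2254651/529397 ≈ -4.2589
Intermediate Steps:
o(V) = 2*V*(-43 + V) (o(V) = (V + V)*(V - 43) = (2*V)*(-43 + V) = 2*V*(-43 + V))
-1021/187 + o(68)/t = -1021/187 + (2*68*(-43 + 68))/2831 = -1021*1/187 + (2*68*25)*(1/2831) = -1021/187 + 3400*(1/2831) = -1021/187 + 3400/2831 = -2254651/529397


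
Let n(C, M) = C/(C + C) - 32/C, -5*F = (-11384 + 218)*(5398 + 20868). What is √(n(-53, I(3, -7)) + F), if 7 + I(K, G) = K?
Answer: √16476816554130/530 ≈ 7658.8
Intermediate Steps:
I(K, G) = -7 + K
F = 293286156/5 (F = -(-11384 + 218)*(5398 + 20868)/5 = -(-11166)*26266/5 = -⅕*(-293286156) = 293286156/5 ≈ 5.8657e+7)
n(C, M) = ½ - 32/C (n(C, M) = C/((2*C)) - 32/C = C*(1/(2*C)) - 32/C = ½ - 32/C)
√(n(-53, I(3, -7)) + F) = √((½)*(-64 - 53)/(-53) + 293286156/5) = √((½)*(-1/53)*(-117) + 293286156/5) = √(117/106 + 293286156/5) = √(31088333121/530) = √16476816554130/530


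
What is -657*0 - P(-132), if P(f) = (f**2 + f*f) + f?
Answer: -34716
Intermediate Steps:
P(f) = f + 2*f**2 (P(f) = (f**2 + f**2) + f = 2*f**2 + f = f + 2*f**2)
-657*0 - P(-132) = -657*0 - (-132)*(1 + 2*(-132)) = 0 - (-132)*(1 - 264) = 0 - (-132)*(-263) = 0 - 1*34716 = 0 - 34716 = -34716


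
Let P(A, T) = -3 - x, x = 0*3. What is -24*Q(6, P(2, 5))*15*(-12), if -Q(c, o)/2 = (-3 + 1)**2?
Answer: -34560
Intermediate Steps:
x = 0
P(A, T) = -3 (P(A, T) = -3 - 1*0 = -3 + 0 = -3)
Q(c, o) = -8 (Q(c, o) = -2*(-3 + 1)**2 = -2*(-2)**2 = -2*4 = -8)
-24*Q(6, P(2, 5))*15*(-12) = -(-192)*15*(-12) = -24*(-120)*(-12) = 2880*(-12) = -34560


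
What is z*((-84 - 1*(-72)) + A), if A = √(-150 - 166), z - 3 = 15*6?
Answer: -1116 + 186*I*√79 ≈ -1116.0 + 1653.2*I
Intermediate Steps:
z = 93 (z = 3 + 15*6 = 3 + 90 = 93)
A = 2*I*√79 (A = √(-316) = 2*I*√79 ≈ 17.776*I)
z*((-84 - 1*(-72)) + A) = 93*((-84 - 1*(-72)) + 2*I*√79) = 93*((-84 + 72) + 2*I*√79) = 93*(-12 + 2*I*√79) = -1116 + 186*I*√79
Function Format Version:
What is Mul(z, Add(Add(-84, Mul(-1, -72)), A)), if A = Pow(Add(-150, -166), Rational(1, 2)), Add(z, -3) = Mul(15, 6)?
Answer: Add(-1116, Mul(186, I, Pow(79, Rational(1, 2)))) ≈ Add(-1116.0, Mul(1653.2, I))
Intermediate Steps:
z = 93 (z = Add(3, Mul(15, 6)) = Add(3, 90) = 93)
A = Mul(2, I, Pow(79, Rational(1, 2))) (A = Pow(-316, Rational(1, 2)) = Mul(2, I, Pow(79, Rational(1, 2))) ≈ Mul(17.776, I))
Mul(z, Add(Add(-84, Mul(-1, -72)), A)) = Mul(93, Add(Add(-84, Mul(-1, -72)), Mul(2, I, Pow(79, Rational(1, 2))))) = Mul(93, Add(Add(-84, 72), Mul(2, I, Pow(79, Rational(1, 2))))) = Mul(93, Add(-12, Mul(2, I, Pow(79, Rational(1, 2))))) = Add(-1116, Mul(186, I, Pow(79, Rational(1, 2))))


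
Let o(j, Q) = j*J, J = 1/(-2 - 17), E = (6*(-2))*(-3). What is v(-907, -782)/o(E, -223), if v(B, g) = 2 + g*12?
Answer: 89129/18 ≈ 4951.6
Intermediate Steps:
E = 36 (E = -12*(-3) = 36)
J = -1/19 (J = 1/(-19) = -1/19 ≈ -0.052632)
v(B, g) = 2 + 12*g
o(j, Q) = -j/19 (o(j, Q) = j*(-1/19) = -j/19)
v(-907, -782)/o(E, -223) = (2 + 12*(-782))/((-1/19*36)) = (2 - 9384)/(-36/19) = -9382*(-19/36) = 89129/18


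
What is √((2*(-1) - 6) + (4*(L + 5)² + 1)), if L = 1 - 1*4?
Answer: 3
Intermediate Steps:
L = -3 (L = 1 - 4 = -3)
√((2*(-1) - 6) + (4*(L + 5)² + 1)) = √((2*(-1) - 6) + (4*(-3 + 5)² + 1)) = √((-2 - 6) + (4*2² + 1)) = √(-8 + (4*4 + 1)) = √(-8 + (16 + 1)) = √(-8 + 17) = √9 = 3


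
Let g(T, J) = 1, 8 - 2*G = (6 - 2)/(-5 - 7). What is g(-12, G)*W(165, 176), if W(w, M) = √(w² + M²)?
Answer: 11*√481 ≈ 241.25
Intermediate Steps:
G = 25/6 (G = 4 - (6 - 2)/(2*(-5 - 7)) = 4 - 2/(-12) = 4 - 2*(-1)/12 = 4 - ½*(-⅓) = 4 + ⅙ = 25/6 ≈ 4.1667)
W(w, M) = √(M² + w²)
g(-12, G)*W(165, 176) = 1*√(176² + 165²) = 1*√(30976 + 27225) = 1*√58201 = 1*(11*√481) = 11*√481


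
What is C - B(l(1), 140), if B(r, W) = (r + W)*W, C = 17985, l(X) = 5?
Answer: -2315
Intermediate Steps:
B(r, W) = W*(W + r) (B(r, W) = (W + r)*W = W*(W + r))
C - B(l(1), 140) = 17985 - 140*(140 + 5) = 17985 - 140*145 = 17985 - 1*20300 = 17985 - 20300 = -2315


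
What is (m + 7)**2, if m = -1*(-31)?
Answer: 1444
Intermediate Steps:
m = 31
(m + 7)**2 = (31 + 7)**2 = 38**2 = 1444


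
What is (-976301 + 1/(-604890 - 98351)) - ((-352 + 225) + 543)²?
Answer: -808274966038/703241 ≈ -1.1494e+6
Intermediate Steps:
(-976301 + 1/(-604890 - 98351)) - ((-352 + 225) + 543)² = (-976301 + 1/(-703241)) - (-127 + 543)² = (-976301 - 1/703241) - 1*416² = -686574891542/703241 - 1*173056 = -686574891542/703241 - 173056 = -808274966038/703241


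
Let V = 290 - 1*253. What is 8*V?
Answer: 296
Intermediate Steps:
V = 37 (V = 290 - 253 = 37)
8*V = 8*37 = 296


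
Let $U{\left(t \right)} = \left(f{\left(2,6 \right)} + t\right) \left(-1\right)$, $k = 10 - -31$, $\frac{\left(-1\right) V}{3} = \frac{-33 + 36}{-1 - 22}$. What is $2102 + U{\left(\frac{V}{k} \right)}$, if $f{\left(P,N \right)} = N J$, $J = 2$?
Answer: $\frac{1970861}{943} \approx 2090.0$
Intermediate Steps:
$V = \frac{9}{23}$ ($V = - 3 \frac{-33 + 36}{-1 - 22} = - 3 \frac{3}{-23} = - 3 \cdot 3 \left(- \frac{1}{23}\right) = \left(-3\right) \left(- \frac{3}{23}\right) = \frac{9}{23} \approx 0.3913$)
$k = 41$ ($k = 10 + 31 = 41$)
$f{\left(P,N \right)} = 2 N$ ($f{\left(P,N \right)} = N 2 = 2 N$)
$U{\left(t \right)} = -12 - t$ ($U{\left(t \right)} = \left(2 \cdot 6 + t\right) \left(-1\right) = \left(12 + t\right) \left(-1\right) = -12 - t$)
$2102 + U{\left(\frac{V}{k} \right)} = 2102 - \left(12 + \frac{9}{23 \cdot 41}\right) = 2102 - \left(12 + \frac{9}{23} \cdot \frac{1}{41}\right) = 2102 - \frac{11325}{943} = \frac{1970861}{943}$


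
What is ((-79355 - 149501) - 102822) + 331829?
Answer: 151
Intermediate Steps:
((-79355 - 149501) - 102822) + 331829 = (-228856 - 102822) + 331829 = -331678 + 331829 = 151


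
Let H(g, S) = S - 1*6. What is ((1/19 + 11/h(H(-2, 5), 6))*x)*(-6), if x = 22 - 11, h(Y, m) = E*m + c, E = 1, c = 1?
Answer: -14256/133 ≈ -107.19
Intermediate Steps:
H(g, S) = -6 + S (H(g, S) = S - 6 = -6 + S)
h(Y, m) = 1 + m (h(Y, m) = 1*m + 1 = m + 1 = 1 + m)
x = 11
((1/19 + 11/h(H(-2, 5), 6))*x)*(-6) = ((1/19 + 11/(1 + 6))*11)*(-6) = ((1*(1/19) + 11/7)*11)*(-6) = ((1/19 + 11*(⅐))*11)*(-6) = ((1/19 + 11/7)*11)*(-6) = ((216/133)*11)*(-6) = (2376/133)*(-6) = -14256/133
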